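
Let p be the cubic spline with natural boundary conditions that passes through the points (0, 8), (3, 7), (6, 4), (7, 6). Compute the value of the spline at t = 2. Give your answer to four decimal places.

7.8825

Let m_i = p''(x_i). Step sizes h_i = 3, 3, 1; slopes of the chords Δ_i = (y_(i+1) - y_i)/h_i = -1/3, -1, 2.
  3·m_0 + 12·m_1 + 3·m_2 = 6(Δ_1 - Δ_0) = -4
  3·m_1 + 8·m_2 + 1·m_3 = 6(Δ_2 - Δ_1) = 18
Natural end conditions: m_0 = m_3 = 0.
Solving: m_0 = 0, m_1 = -86/87, m_2 = 76/29, m_3 = 0.
On [0, 3], p(t) = 8 + 14/87·t + 0·t² - 43/783·t³.
With t = 2: p(2) = 6172/783.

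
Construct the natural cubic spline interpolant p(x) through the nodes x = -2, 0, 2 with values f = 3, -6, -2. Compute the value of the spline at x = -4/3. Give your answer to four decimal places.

-0.9630

Put M_i = p'' at the i-th knot. Here h = (2, 2) and Δ = (-9/2, 2), so the interior equations h_(i-1)·M_(i-1) + 2(h_(i-1)+h_i)·M_i + h_i·M_(i+1) = 6(Δ_i − Δ_(i-1)) read
  2·M_0 + 8·M_1 + 2·M_2 = 6(Δ_1 - Δ_0) = 39
Natural end conditions: M_0 = M_2 = 0.
Solving: M_0 = 0, M_1 = 39/8, M_2 = 0.
On [-2, 0], p(x) = 3 - 49/8·(x + 2) + 0·(x + 2)² + 13/32·(x + 2)³.
With (x + 2) = 2/3: p(-4/3) = -26/27.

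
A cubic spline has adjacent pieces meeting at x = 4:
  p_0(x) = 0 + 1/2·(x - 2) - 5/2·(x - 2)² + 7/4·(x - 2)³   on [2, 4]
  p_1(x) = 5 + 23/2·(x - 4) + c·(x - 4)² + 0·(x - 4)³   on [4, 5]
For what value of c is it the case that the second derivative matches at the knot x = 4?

p_0''(x) = -5 + 21/2·(x - 2), so p_0''(4) = 16. On the right, p_1''(4) = 2c, so c = 8.

8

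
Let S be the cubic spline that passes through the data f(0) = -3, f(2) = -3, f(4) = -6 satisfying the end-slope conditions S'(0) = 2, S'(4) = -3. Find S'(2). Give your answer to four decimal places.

-0.8750

Put M_i = S'' at the i-th knot. Here h = (2, 2) and Δ = (0, -3/2), so the interior equations h_(i-1)·M_(i-1) + 2(h_(i-1)+h_i)·M_i + h_i·M_(i+1) = 6(Δ_i − Δ_(i-1)) read
  2·M_0 + 8·M_1 + 2·M_2 = 6(Δ_1 - Δ_0) = -9
Clamped end conditions give two more equations: 2h_0·M_0 + h_0·M_1 = 6(Δ_0 - S'(0)) = -12 and h_1·M_1 + 2h_1·M_2 = 6(S'(4) - Δ_1) = -9.
Forward elimination and back-substitution give M_0 = -25/8, M_1 = 1/4, M_2 = -19/8.
On [2, 4], S'(x) = b_1 + 2c_1·(x - 2) + 3d_1·(x - 2)² with b_1 = Δ_1 - h_1(2M_1 + M_2)/6 = -7/8, c_1 = M_1/2 = 1/8, d_1 = (M_2 - M_1)/(6h_1) = -7/32. So S'(2) = -7/8.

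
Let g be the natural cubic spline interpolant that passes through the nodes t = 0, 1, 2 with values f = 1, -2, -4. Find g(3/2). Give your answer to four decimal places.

Put M_i = g'' at the i-th knot. Here h = (1, 1) and Δ = (-3, -2), so the interior equations h_(i-1)·M_(i-1) + 2(h_(i-1)+h_i)·M_i + h_i·M_(i+1) = 6(Δ_i − Δ_(i-1)) read
  1·M_0 + 4·M_1 + 1·M_2 = 6(Δ_1 - Δ_0) = 6
Natural end conditions: M_0 = M_2 = 0.
Hence M_0 = 0, M_1 = 3/2, M_2 = 0.
On [1, 2], g(t) = -2 - 5/2·(t - 1) + 3/4·(t - 1)² - 1/4·(t - 1)³.
With (t - 1) = 1/2: g(3/2) = -99/32.

-3.0938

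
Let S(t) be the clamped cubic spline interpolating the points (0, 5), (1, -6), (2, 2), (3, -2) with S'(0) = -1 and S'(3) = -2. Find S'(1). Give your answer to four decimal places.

With M_i denoting the second derivative at x_i, h_i = 1, 1, 1, and Δ_i = (y_(i+1) − y_i)/h_i = -11, 8, -4:
  1·M_0 + 4·M_1 + 1·M_2 = 6(Δ_1 - Δ_0) = 114
  1·M_1 + 4·M_2 + 1·M_3 = 6(Δ_2 - Δ_1) = -72
Clamped end conditions give two more equations: 2h_0·M_0 + h_0·M_1 = 6(Δ_0 - S'(0)) = -60 and h_2·M_2 + 2h_2·M_3 = 6(S'(3) - Δ_2) = 12.
Forward elimination and back-substitution give M_0 = -838/15, M_1 = 776/15, M_2 = -556/15, M_3 = 368/15.
On [1, 2], S'(t) = b_1 + 2c_1·(t - 1) + 3d_1·(t - 1)² with b_1 = Δ_1 - h_1(2M_1 + M_2)/6 = -46/15, c_1 = M_1/2 = 388/15, d_1 = (M_2 - M_1)/(6h_1) = -74/5. So S'(1) = -46/15.

-3.0667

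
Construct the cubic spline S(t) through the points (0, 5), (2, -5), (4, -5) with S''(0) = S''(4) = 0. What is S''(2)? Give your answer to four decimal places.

Put M_i = S'' at the i-th knot. Here h = (2, 2) and Δ = (-5, 0), so the interior equations h_(i-1)·M_(i-1) + 2(h_(i-1)+h_i)·M_i + h_i·M_(i+1) = 6(Δ_i − Δ_(i-1)) read
  2·M_0 + 8·M_1 + 2·M_2 = 6(Δ_1 - Δ_0) = 30
Natural end conditions: M_0 = M_2 = 0.
Forward elimination and back-substitution give M_0 = 0, M_1 = 15/4, M_2 = 0.

3.7500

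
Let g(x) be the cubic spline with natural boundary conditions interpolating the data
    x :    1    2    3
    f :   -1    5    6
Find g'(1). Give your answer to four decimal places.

7.2500

Write m_i for g''(x_i). With h_i = 1, 1 and divided differences Δ_i = 6, 1, the continuity of g' gives the tridiagonal system
  1·m_0 + 4·m_1 + 1·m_2 = 6(Δ_1 - Δ_0) = -30
Natural end conditions: m_0 = m_2 = 0.
Solving: m_0 = 0, m_1 = -15/2, m_2 = 0.
On [1, 2], g'(x) = b_0 + 2c_0·(x - 1) + 3d_0·(x - 1)² with b_0 = Δ_0 - h_0(2m_0 + m_1)/6 = 29/4, c_0 = m_0/2 = 0, d_0 = (m_1 - m_0)/(6h_0) = -5/4. So g'(1) = 29/4.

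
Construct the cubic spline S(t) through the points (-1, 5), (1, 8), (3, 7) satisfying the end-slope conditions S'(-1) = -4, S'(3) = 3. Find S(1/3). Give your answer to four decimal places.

6.3333

With M_i denoting the second derivative at x_i, h_i = 2, 2, and Δ_i = (y_(i+1) − y_i)/h_i = 3/2, -1/2:
  2·M_0 + 8·M_1 + 2·M_2 = 6(Δ_1 - Δ_0) = -12
Clamped end conditions give two more equations: 2h_0·M_0 + h_0·M_1 = 6(Δ_0 - S'(-1)) = 33 and h_1·M_1 + 2h_1·M_2 = 6(S'(3) - Δ_1) = 21.
Solving: M_0 = 23/2, M_1 = -13/2, M_2 = 17/2.
On [-1, 1], S(t) = 5 - 4·(t + 1) + 23/4·(t + 1)² - 3/2·(t + 1)³.
With (t + 1) = 4/3: S(1/3) = 19/3.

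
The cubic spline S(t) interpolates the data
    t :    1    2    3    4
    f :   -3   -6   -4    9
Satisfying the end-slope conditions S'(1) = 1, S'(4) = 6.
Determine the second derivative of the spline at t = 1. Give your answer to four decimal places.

Write m_i for S''(x_i). With h_i = 1, 1, 1 and divided differences Δ_i = -3, 2, 13, the continuity of S' gives the tridiagonal system
  1·m_0 + 4·m_1 + 1·m_2 = 6(Δ_1 - Δ_0) = 30
  1·m_1 + 4·m_2 + 1·m_3 = 6(Δ_2 - Δ_1) = 66
Clamped end conditions give two more equations: 2h_0·m_0 + h_0·m_1 = 6(Δ_0 - S'(1)) = -24 and h_2·m_2 + 2h_2·m_3 = 6(S'(4) - Δ_2) = -42.
Solving: m_0 = -44/3, m_1 = 16/3, m_2 = 70/3, m_3 = -98/3.

-14.6667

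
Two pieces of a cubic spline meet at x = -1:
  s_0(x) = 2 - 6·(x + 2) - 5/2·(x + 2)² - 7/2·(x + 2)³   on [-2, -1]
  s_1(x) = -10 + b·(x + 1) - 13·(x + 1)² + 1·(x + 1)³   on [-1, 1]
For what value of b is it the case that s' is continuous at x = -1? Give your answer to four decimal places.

-21.5000

s_0'(x) = -6 - 5·(x + 2) - 21/2·(x + 2)², so s_0'(-1) = -43/2. On the right, s_1'(-1) = b, so b = -43/2.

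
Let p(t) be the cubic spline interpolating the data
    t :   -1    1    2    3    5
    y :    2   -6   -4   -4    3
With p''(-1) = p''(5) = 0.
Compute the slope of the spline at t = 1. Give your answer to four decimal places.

0.6515

Put m_i = p'' at the i-th knot. Here h = (2, 1, 1, 2) and Δ = (-4, 2, 0, 7/2), so the interior equations h_(i-1)·m_(i-1) + 2(h_(i-1)+h_i)·m_i + h_i·m_(i+1) = 6(Δ_i − Δ_(i-1)) read
  2·m_0 + 6·m_1 + 1·m_2 = 6(Δ_1 - Δ_0) = 36
  1·m_1 + 4·m_2 + 1·m_3 = 6(Δ_2 - Δ_1) = -12
  1·m_2 + 6·m_3 + 2·m_4 = 6(Δ_3 - Δ_2) = 21
Natural end conditions: m_0 = m_4 = 0.
Forward elimination and back-substitution give m_0 = 0, m_1 = 307/44, m_2 = -129/22, m_3 = 197/44, m_4 = 0.
On [1, 2], p'(t) = b_1 + 2c_1·(t - 1) + 3d_1·(t - 1)² with b_1 = Δ_1 - h_1(2m_1 + m_2)/6 = 43/66, c_1 = m_1/2 = 307/88, d_1 = (m_2 - m_1)/(6h_1) = -565/264. So p'(1) = 43/66.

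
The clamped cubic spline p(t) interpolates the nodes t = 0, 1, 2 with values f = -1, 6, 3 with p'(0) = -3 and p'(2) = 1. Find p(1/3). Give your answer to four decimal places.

Write m_i for p''(x_i). With h_i = 1, 1 and divided differences Δ_i = 7, -3, the continuity of p' gives the tridiagonal system
  1·m_0 + 4·m_1 + 1·m_2 = 6(Δ_1 - Δ_0) = -60
Clamped end conditions give two more equations: 2h_0·m_0 + h_0·m_1 = 6(Δ_0 - p'(0)) = 60 and h_1·m_1 + 2h_1·m_2 = 6(p'(2) - Δ_1) = 24.
Solving the tridiagonal system: m_0 = 47, m_1 = -34, m_2 = 29.
On [0, 1], p(t) = -1 - 3·t + 47/2·t² - 27/2·t³.
With t = 1/3: p(1/3) = 1/9.

0.1111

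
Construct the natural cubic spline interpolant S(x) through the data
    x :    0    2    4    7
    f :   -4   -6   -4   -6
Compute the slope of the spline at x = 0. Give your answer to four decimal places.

-1.6140

Let M_i = S''(x_i). Step sizes h_i = 2, 2, 3; slopes of the chords Δ_i = (y_(i+1) - y_i)/h_i = -1, 1, -2/3.
  2·M_0 + 8·M_1 + 2·M_2 = 6(Δ_1 - Δ_0) = 12
  2·M_1 + 10·M_2 + 3·M_3 = 6(Δ_2 - Δ_1) = -10
Natural end conditions: M_0 = M_3 = 0.
Solving: M_0 = 0, M_1 = 35/19, M_2 = -26/19, M_3 = 0.
On [0, 2], S'(x) = b_0 + 2c_0·x + 3d_0·x² with b_0 = Δ_0 - h_0(2M_0 + M_1)/6 = -92/57, c_0 = M_0/2 = 0, d_0 = (M_1 - M_0)/(6h_0) = 35/228. So S'(0) = -92/57.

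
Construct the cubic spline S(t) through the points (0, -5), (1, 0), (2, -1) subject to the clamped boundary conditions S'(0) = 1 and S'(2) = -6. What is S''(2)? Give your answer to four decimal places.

-9.5000

Let M_i = S''(x_i). Step sizes h_i = 1, 1; slopes of the chords Δ_i = (y_(i+1) - y_i)/h_i = 5, -1.
  1·M_0 + 4·M_1 + 1·M_2 = 6(Δ_1 - Δ_0) = -36
Clamped end conditions give two more equations: 2h_0·M_0 + h_0·M_1 = 6(Δ_0 - S'(0)) = 24 and h_1·M_1 + 2h_1·M_2 = 6(S'(2) - Δ_1) = -30.
Forward elimination and back-substitution give M_0 = 35/2, M_1 = -11, M_2 = -19/2.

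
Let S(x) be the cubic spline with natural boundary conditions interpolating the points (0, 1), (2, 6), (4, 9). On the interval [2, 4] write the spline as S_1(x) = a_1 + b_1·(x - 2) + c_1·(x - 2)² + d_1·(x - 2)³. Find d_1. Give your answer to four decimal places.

Write m_i for S''(x_i). With h_i = 2, 2 and divided differences Δ_i = 5/2, 3/2, the continuity of S' gives the tridiagonal system
  2·m_0 + 8·m_1 + 2·m_2 = 6(Δ_1 - Δ_0) = -6
Natural end conditions: m_0 = m_2 = 0.
Hence m_0 = 0, m_1 = -3/4, m_2 = 0.
On [2, 4], with S_1(x) = a_1 + b_1·(x - 2) + c_1·(x - 2)² + d_1·(x - 2)³: c_1 = m_1/2 = -3/8, d_1 = (m_2 - m_1)/(6h_1) = 1/16, b_1 = Δ_1 - h_1(2m_1 + m_2)/6 = 2.

0.0625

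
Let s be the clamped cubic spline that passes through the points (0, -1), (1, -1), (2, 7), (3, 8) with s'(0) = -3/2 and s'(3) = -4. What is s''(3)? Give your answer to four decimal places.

With m_i denoting the second derivative at x_i, h_i = 1, 1, 1, and Δ_i = (y_(i+1) − y_i)/h_i = 0, 8, 1:
  1·m_0 + 4·m_1 + 1·m_2 = 6(Δ_1 - Δ_0) = 48
  1·m_1 + 4·m_2 + 1·m_3 = 6(Δ_2 - Δ_1) = -42
Clamped end conditions give two more equations: 2h_0·m_0 + h_0·m_1 = 6(Δ_0 - s'(0)) = 9 and h_2·m_2 + 2h_2·m_3 = 6(s'(3) - Δ_2) = -30.
Solving: m_0 = -52/15, m_1 = 239/15, m_2 = -184/15, m_3 = -133/15.

-8.8667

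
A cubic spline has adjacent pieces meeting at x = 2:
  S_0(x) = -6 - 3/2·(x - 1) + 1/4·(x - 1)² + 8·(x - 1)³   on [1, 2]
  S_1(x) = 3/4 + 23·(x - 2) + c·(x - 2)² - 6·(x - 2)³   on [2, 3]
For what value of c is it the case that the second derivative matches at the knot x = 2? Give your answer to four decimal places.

S_0''(x) = 1/2 + 48·(x - 1), so S_0''(2) = 97/2. On the right, S_1''(2) = 2c, so c = 97/4.

24.2500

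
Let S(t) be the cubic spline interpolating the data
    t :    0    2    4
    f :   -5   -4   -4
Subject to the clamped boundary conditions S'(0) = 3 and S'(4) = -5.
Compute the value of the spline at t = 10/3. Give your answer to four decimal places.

With M_i denoting the second derivative at x_i, h_i = 2, 2, and Δ_i = (y_(i+1) − y_i)/h_i = 1/2, 0:
  2·M_0 + 8·M_1 + 2·M_2 = 6(Δ_1 - Δ_0) = -3
Clamped end conditions give two more equations: 2h_0·M_0 + h_0·M_1 = 6(Δ_0 - S'(0)) = -15 and h_1·M_1 + 2h_1·M_2 = 6(S'(4) - Δ_1) = -30.
Forward elimination and back-substitution give M_0 = -43/8, M_1 = 13/4, M_2 = -73/8.
On [2, 4], S(t) = -4 + 7/8·(t - 2) + 13/8·(t - 2)² - 33/32·(t - 2)³.
With (t - 2) = 4/3: S(10/3) = -43/18.

-2.3889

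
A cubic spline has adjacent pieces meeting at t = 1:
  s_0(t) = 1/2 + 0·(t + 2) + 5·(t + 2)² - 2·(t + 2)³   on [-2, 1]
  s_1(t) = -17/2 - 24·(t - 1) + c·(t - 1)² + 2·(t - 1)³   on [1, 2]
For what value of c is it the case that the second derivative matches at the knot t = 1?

s_0''(t) = 10 - 12·(t + 2), so s_0''(1) = -26. On the right, s_1''(1) = 2c, so c = -13.

-13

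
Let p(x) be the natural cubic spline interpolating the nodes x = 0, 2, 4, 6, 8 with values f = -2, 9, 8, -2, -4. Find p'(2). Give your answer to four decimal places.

3.0714

With m_i denoting the second derivative at x_i, h_i = 2, 2, 2, 2, and Δ_i = (y_(i+1) − y_i)/h_i = 11/2, -1/2, -5, -1:
  2·m_0 + 8·m_1 + 2·m_2 = 6(Δ_1 - Δ_0) = -36
  2·m_1 + 8·m_2 + 2·m_3 = 6(Δ_2 - Δ_1) = -27
  2·m_2 + 8·m_3 + 2·m_4 = 6(Δ_3 - Δ_2) = 24
Natural end conditions: m_0 = m_4 = 0.
Forward elimination and back-substitution give m_0 = 0, m_1 = -51/14, m_2 = -24/7, m_3 = 27/7, m_4 = 0.
On [2, 4], p'(x) = b_1 + 2c_1·(x - 2) + 3d_1·(x - 2)² with b_1 = Δ_1 - h_1(2m_1 + m_2)/6 = 43/14, c_1 = m_1/2 = -51/28, d_1 = (m_2 - m_1)/(6h_1) = 1/56. So p'(2) = 43/14.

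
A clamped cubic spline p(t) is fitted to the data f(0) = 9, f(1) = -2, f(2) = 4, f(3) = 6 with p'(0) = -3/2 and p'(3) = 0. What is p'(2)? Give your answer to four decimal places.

Put m_i = p'' at the i-th knot. Here h = (1, 1, 1) and Δ = (-11, 6, 2), so the interior equations h_(i-1)·m_(i-1) + 2(h_(i-1)+h_i)·m_i + h_i·m_(i+1) = 6(Δ_i − Δ_(i-1)) read
  1·m_0 + 4·m_1 + 1·m_2 = 6(Δ_1 - Δ_0) = 102
  1·m_1 + 4·m_2 + 1·m_3 = 6(Δ_2 - Δ_1) = -24
Clamped end conditions give two more equations: 2h_0·m_0 + h_0·m_1 = 6(Δ_0 - p'(0)) = -57 and h_2·m_2 + 2h_2·m_3 = 6(p'(3) - Δ_2) = -12.
Hence m_0 = -248/5, m_1 = 211/5, m_2 = -86/5, m_3 = 13/5.
On [2, 3], p'(t) = b_2 + 2c_2·(t - 2) + 3d_2·(t - 2)² with b_2 = Δ_2 - h_2(2m_2 + m_3)/6 = 73/10, c_2 = m_2/2 = -43/5, d_2 = (m_3 - m_2)/(6h_2) = 33/10. So p'(2) = 73/10.

7.3000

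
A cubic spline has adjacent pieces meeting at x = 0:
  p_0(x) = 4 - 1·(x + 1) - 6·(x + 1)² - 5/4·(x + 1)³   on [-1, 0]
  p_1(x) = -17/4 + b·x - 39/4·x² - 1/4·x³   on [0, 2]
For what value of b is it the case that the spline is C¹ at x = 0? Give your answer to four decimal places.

p_0'(x) = -1 - 12·(x + 1) - 15/4·(x + 1)², so p_0'(0) = -67/4. On the right, p_1'(0) = b, so b = -67/4.

-16.7500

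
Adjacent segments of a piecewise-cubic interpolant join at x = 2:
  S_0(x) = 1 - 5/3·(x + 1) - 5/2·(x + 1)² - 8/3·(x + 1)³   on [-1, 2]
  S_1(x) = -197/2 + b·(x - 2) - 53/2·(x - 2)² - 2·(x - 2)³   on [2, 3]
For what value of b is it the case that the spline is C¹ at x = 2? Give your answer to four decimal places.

-88.6667

S_0'(x) = -5/3 - 5·(x + 1) - 8·(x + 1)², so S_0'(2) = -266/3. On the right, S_1'(2) = b, so b = -266/3.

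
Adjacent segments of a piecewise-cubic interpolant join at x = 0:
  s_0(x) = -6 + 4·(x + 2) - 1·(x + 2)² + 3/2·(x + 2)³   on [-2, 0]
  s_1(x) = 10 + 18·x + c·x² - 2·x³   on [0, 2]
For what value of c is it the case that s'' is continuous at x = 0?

8

s_0''(x) = -2 + 9·(x + 2), so s_0''(0) = 16. On the right, s_1''(0) = 2c, so c = 8.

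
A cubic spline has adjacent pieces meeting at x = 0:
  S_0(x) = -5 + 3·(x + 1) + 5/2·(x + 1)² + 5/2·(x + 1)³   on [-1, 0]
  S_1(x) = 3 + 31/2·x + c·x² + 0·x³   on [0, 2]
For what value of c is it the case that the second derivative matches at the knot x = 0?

S_0''(x) = 5 + 15·(x + 1), so S_0''(0) = 20. On the right, S_1''(0) = 2c, so c = 10.

10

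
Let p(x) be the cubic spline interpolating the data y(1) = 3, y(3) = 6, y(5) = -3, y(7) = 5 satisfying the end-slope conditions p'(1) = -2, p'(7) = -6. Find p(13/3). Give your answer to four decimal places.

With σ_i denoting the second derivative at x_i, h_i = 2, 2, 2, and Δ_i = (y_(i+1) − y_i)/h_i = 3/2, -9/2, 4:
  2·σ_0 + 8·σ_1 + 2·σ_2 = 6(Δ_1 - Δ_0) = -36
  2·σ_1 + 8·σ_2 + 2·σ_3 = 6(Δ_2 - Δ_1) = 51
Clamped end conditions give two more equations: 2h_0·σ_0 + h_0·σ_1 = 6(Δ_0 - p'(1)) = 21 and h_2·σ_2 + 2h_2·σ_3 = 6(p'(7) - Δ_2) = -60.
Solving: σ_0 = 32/3, σ_1 = -65/6, σ_2 = 44/3, σ_3 = -67/3.
On [3, 5], p(x) = 6 - 13/6·(x - 3) - 65/12·(x - 3)² + 17/8·(x - 3)³.
With (x - 3) = 4/3: p(13/3) = -40/27.

-1.4815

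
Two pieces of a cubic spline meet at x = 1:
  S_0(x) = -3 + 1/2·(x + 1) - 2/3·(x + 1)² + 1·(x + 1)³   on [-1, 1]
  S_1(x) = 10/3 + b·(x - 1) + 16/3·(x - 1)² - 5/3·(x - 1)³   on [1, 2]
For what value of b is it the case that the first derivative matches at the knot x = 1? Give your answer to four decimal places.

9.8333

S_0'(x) = 1/2 - 4/3·(x + 1) + 3·(x + 1)², so S_0'(1) = 59/6. On the right, S_1'(1) = b, so b = 59/6.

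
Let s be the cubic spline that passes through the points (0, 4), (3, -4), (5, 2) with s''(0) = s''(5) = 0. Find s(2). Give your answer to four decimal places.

-3.2222

Let σ_i = s''(x_i). Step sizes h_i = 3, 2; slopes of the chords Δ_i = (y_(i+1) - y_i)/h_i = -8/3, 3.
  3·σ_0 + 10·σ_1 + 2·σ_2 = 6(Δ_1 - Δ_0) = 34
Natural end conditions: σ_0 = σ_2 = 0.
Solving: σ_0 = 0, σ_1 = 17/5, σ_2 = 0.
On [0, 3], s(x) = 4 - 131/30·x + 0·x² + 17/90·x³.
With x = 2: s(2) = -29/9.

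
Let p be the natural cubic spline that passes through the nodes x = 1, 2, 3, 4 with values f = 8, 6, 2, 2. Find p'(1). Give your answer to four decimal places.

-1.2000

Let M_i = p''(x_i). Step sizes h_i = 1, 1, 1; slopes of the chords Δ_i = (y_(i+1) - y_i)/h_i = -2, -4, 0.
  1·M_0 + 4·M_1 + 1·M_2 = 6(Δ_1 - Δ_0) = -12
  1·M_1 + 4·M_2 + 1·M_3 = 6(Δ_2 - Δ_1) = 24
Natural end conditions: M_0 = M_3 = 0.
Solving: M_0 = 0, M_1 = -24/5, M_2 = 36/5, M_3 = 0.
On [1, 2], p'(x) = b_0 + 2c_0·(x - 1) + 3d_0·(x - 1)² with b_0 = Δ_0 - h_0(2M_0 + M_1)/6 = -6/5, c_0 = M_0/2 = 0, d_0 = (M_1 - M_0)/(6h_0) = -4/5. So p'(1) = -6/5.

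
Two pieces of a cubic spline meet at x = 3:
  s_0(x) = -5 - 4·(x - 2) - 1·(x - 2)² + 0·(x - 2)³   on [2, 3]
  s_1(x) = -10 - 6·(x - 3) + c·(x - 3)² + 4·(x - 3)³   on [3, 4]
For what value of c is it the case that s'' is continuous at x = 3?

-1

s_0''(x) = -2 + 0·(x - 2), so s_0''(3) = -2. On the right, s_1''(3) = 2c, so c = -1.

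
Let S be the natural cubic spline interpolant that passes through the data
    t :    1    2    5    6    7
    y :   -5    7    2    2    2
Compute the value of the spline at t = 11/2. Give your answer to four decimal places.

With σ_i denoting the second derivative at x_i, h_i = 1, 3, 1, 1, and Δ_i = (y_(i+1) − y_i)/h_i = 12, -5/3, 0, 0:
  1·σ_0 + 8·σ_1 + 3·σ_2 = 6(Δ_1 - Δ_0) = -82
  3·σ_1 + 8·σ_2 + 1·σ_3 = 6(Δ_2 - Δ_1) = 10
  1·σ_2 + 4·σ_3 + 1·σ_4 = 6(Δ_3 - Δ_2) = 0
Natural end conditions: σ_0 = σ_4 = 0.
Hence σ_0 = 0, σ_1 = -1331/106, σ_2 = 326/53, σ_3 = -163/106, σ_4 = 0.
On [5, 6], S(t) = 2 - 1141/636·(t - 5) + 163/53·(t - 5)² - 815/636·(t - 5)³.
With (t - 5) = 1/2: S(11/2) = 2903/1696.

1.7117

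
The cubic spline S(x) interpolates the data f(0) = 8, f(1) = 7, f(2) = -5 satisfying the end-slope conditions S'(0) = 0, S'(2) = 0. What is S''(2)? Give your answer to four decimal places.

Let M_i = S''(x_i). Step sizes h_i = 1, 1; slopes of the chords Δ_i = (y_(i+1) - y_i)/h_i = -1, -12.
  1·M_0 + 4·M_1 + 1·M_2 = 6(Δ_1 - Δ_0) = -66
Clamped end conditions give two more equations: 2h_0·M_0 + h_0·M_1 = 6(Δ_0 - S'(0)) = -6 and h_1·M_1 + 2h_1·M_2 = 6(S'(2) - Δ_1) = 72.
Solving: M_0 = 27/2, M_1 = -33, M_2 = 105/2.

52.5000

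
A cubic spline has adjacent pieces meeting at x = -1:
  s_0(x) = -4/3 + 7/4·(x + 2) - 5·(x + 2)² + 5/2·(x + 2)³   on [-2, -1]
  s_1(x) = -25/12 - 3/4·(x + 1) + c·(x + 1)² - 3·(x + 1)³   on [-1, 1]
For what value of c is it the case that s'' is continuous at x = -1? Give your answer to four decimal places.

2.5000

s_0''(x) = -10 + 15·(x + 2), so s_0''(-1) = 5. On the right, s_1''(-1) = 2c, so c = 5/2.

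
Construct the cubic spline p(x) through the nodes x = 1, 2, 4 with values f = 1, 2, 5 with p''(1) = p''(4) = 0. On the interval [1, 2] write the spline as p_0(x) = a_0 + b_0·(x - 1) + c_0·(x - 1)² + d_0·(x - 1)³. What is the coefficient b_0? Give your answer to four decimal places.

Write M_i for p''(x_i). With h_i = 1, 2 and divided differences Δ_i = 1, 3/2, the continuity of p' gives the tridiagonal system
  1·M_0 + 6·M_1 + 2·M_2 = 6(Δ_1 - Δ_0) = 3
Natural end conditions: M_0 = M_2 = 0.
Solving: M_0 = 0, M_1 = 1/2, M_2 = 0.
On [1, 2], with p_0(x) = a_0 + b_0·(x - 1) + c_0·(x - 1)² + d_0·(x - 1)³: c_0 = M_0/2 = 0, d_0 = (M_1 - M_0)/(6h_0) = 1/12, b_0 = Δ_0 - h_0(2M_0 + M_1)/6 = 11/12.

0.9167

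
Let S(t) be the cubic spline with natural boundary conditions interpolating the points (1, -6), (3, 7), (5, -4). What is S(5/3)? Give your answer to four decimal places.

Let σ_i = S''(x_i). Step sizes h_i = 2, 2; slopes of the chords Δ_i = (y_(i+1) - y_i)/h_i = 13/2, -11/2.
  2·σ_0 + 8·σ_1 + 2·σ_2 = 6(Δ_1 - Δ_0) = -72
Natural end conditions: σ_0 = σ_2 = 0.
Solving the tridiagonal system: σ_0 = 0, σ_1 = -9, σ_2 = 0.
On [1, 3], S(t) = -6 + 19/2·(t - 1) + 0·(t - 1)² - 3/4·(t - 1)³.
With (t - 1) = 2/3: S(5/3) = 1/9.

0.1111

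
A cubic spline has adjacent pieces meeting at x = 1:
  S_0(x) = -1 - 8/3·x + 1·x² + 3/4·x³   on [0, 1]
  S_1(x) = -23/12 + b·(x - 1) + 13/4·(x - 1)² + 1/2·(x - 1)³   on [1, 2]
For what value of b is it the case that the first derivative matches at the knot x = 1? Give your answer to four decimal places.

1.5833

S_0'(x) = -8/3 + 2·x + 9/4·x², so S_0'(1) = 19/12. On the right, S_1'(1) = b, so b = 19/12.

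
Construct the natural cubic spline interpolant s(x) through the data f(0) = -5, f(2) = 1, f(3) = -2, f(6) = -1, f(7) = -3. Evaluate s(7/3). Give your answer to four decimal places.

0.1883

Put M_i = s'' at the i-th knot. Here h = (2, 1, 3, 1) and Δ = (3, -3, 1/3, -2), so the interior equations h_(i-1)·M_(i-1) + 2(h_(i-1)+h_i)·M_i + h_i·M_(i+1) = 6(Δ_i − Δ_(i-1)) read
  2·M_0 + 6·M_1 + 1·M_2 = 6(Δ_1 - Δ_0) = -36
  1·M_1 + 8·M_2 + 3·M_3 = 6(Δ_2 - Δ_1) = 20
  3·M_2 + 8·M_3 + 1·M_4 = 6(Δ_3 - Δ_2) = -14
Natural end conditions: M_0 = M_4 = 0.
Solving the tridiagonal system: M_0 = 0, M_1 = -1091/161, M_2 = 750/161, M_3 = -563/161, M_4 = 0.
On [2, 3], s(x) = 1 - 733/483·(x - 2) - 1091/322·(x - 2)² + 263/138·(x - 2)³.
With (x - 2) = 1/3: s(7/3) = 2455/13041.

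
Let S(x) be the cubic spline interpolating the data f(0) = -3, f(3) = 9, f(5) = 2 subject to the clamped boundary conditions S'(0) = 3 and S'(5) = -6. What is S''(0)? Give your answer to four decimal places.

Write M_i for S''(x_i). With h_i = 3, 2 and divided differences Δ_i = 4, -7/2, the continuity of S' gives the tridiagonal system
  3·M_0 + 10·M_1 + 2·M_2 = 6(Δ_1 - Δ_0) = -45
Clamped end conditions give two more equations: 2h_0·M_0 + h_0·M_1 = 6(Δ_0 - S'(0)) = 6 and h_1·M_1 + 2h_1·M_2 = 6(S'(5) - Δ_1) = -15.
Hence M_0 = 37/10, M_1 = -27/5, M_2 = -21/20.

3.7000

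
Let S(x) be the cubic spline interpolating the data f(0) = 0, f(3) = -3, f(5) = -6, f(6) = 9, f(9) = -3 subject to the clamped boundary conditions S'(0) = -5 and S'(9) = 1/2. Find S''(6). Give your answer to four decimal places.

Put M_i = S'' at the i-th knot. Here h = (3, 2, 1, 3) and Δ = (-1, -3/2, 15, -4), so the interior equations h_(i-1)·M_(i-1) + 2(h_(i-1)+h_i)·M_i + h_i·M_(i+1) = 6(Δ_i − Δ_(i-1)) read
  3·M_0 + 10·M_1 + 2·M_2 = 6(Δ_1 - Δ_0) = -3
  2·M_1 + 6·M_2 + 1·M_3 = 6(Δ_2 - Δ_1) = 99
  1·M_2 + 8·M_3 + 3·M_4 = 6(Δ_3 - Δ_2) = -114
Clamped end conditions give two more equations: 2h_0·M_0 + h_0·M_1 = 6(Δ_0 - S'(0)) = 24 and h_3·M_3 + 2h_3·M_4 = 6(S'(9) - Δ_3) = 27.
Solving: M_0 = 68/9, M_1 = -64/9, M_2 = 409/18, M_3 = -208/9, M_4 = 289/18.

-23.1111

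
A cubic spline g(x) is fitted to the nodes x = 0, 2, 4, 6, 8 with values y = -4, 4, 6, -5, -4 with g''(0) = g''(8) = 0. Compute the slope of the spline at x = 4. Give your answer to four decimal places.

-3.3750

Write m_i for g''(x_i). With h_i = 2, 2, 2, 2 and divided differences Δ_i = 4, 1, -11/2, 1/2, the continuity of g' gives the tridiagonal system
  2·m_0 + 8·m_1 + 2·m_2 = 6(Δ_1 - Δ_0) = -18
  2·m_1 + 8·m_2 + 2·m_3 = 6(Δ_2 - Δ_1) = -39
  2·m_2 + 8·m_3 + 2·m_4 = 6(Δ_3 - Δ_2) = 36
Natural end conditions: m_0 = m_4 = 0.
Solving: m_0 = 0, m_1 = -39/56, m_2 = -87/14, m_3 = 339/56, m_4 = 0.
On [4, 6], g'(x) = b_2 + 2c_2·(x - 4) + 3d_2·(x - 4)² with b_2 = Δ_2 - h_2(2m_2 + m_3)/6 = -27/8, c_2 = m_2/2 = -87/28, d_2 = (m_3 - m_2)/(6h_2) = 229/224. So g'(4) = -27/8.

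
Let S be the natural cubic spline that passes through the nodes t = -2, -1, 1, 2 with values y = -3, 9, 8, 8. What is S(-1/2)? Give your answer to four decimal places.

Let M_i = S''(x_i). Step sizes h_i = 1, 2, 1; slopes of the chords Δ_i = (y_(i+1) - y_i)/h_i = 12, -1/2, 0.
  1·M_0 + 6·M_1 + 2·M_2 = 6(Δ_1 - Δ_0) = -75
  2·M_1 + 6·M_2 + 1·M_3 = 6(Δ_2 - Δ_1) = 3
Natural end conditions: M_0 = M_3 = 0.
Solving the tridiagonal system: M_0 = 0, M_1 = -57/4, M_2 = 21/4, M_3 = 0.
On [-1, 1], S(t) = 9 + 29/4·(t + 1) - 57/8·(t + 1)² + 13/8·(t + 1)³.
With (t + 1) = 1/2: S(-1/2) = 707/64.

11.0469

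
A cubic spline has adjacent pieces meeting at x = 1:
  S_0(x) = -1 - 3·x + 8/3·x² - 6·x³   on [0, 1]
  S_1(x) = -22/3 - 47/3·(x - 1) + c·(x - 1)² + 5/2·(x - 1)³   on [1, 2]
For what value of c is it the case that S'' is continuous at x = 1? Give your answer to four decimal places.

S_0''(x) = 16/3 - 36·x, so S_0''(1) = -92/3. On the right, S_1''(1) = 2c, so c = -46/3.

-15.3333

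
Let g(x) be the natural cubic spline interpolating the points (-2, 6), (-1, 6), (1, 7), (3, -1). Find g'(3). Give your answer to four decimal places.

-5.2727

With M_i denoting the second derivative at x_i, h_i = 1, 2, 2, and Δ_i = (y_(i+1) − y_i)/h_i = 0, 1/2, -4:
  1·M_0 + 6·M_1 + 2·M_2 = 6(Δ_1 - Δ_0) = 3
  2·M_1 + 8·M_2 + 2·M_3 = 6(Δ_2 - Δ_1) = -27
Natural end conditions: M_0 = M_3 = 0.
Forward elimination and back-substitution give M_0 = 0, M_1 = 39/22, M_2 = -42/11, M_3 = 0.
On [1, 3], g'(x) = b_2 + 2c_2·(x - 1) + 3d_2·(x - 1)² with b_2 = Δ_2 - h_2(2M_2 + M_3)/6 = -16/11, c_2 = M_2/2 = -21/11, d_2 = (M_3 - M_2)/(6h_2) = 7/22. So g'(3) = -58/11.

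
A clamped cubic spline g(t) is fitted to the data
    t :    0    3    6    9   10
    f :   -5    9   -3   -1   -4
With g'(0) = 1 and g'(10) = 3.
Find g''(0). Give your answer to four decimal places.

Write M_i for g''(x_i). With h_i = 3, 3, 3, 1 and divided differences Δ_i = 14/3, -4, 2/3, -3, the continuity of g' gives the tridiagonal system
  3·M_0 + 12·M_1 + 3·M_2 = 6(Δ_1 - Δ_0) = -52
  3·M_1 + 12·M_2 + 3·M_3 = 6(Δ_2 - Δ_1) = 28
  3·M_2 + 8·M_3 + 1·M_4 = 6(Δ_3 - Δ_2) = -22
Clamped end conditions give two more equations: 2h_0·M_0 + h_0·M_1 = 6(Δ_0 - g'(0)) = 22 and h_3·M_3 + 2h_3·M_4 = 6(g'(10) - Δ_3) = 36.
Solving: M_0 = 1315/174, M_1 = -677/87, M_2 = 1085/174, M_3 = -227/29, M_4 = 1271/58.

7.5575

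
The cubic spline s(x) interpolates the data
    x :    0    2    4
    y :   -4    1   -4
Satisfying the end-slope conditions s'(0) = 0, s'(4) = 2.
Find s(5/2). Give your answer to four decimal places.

-0.1094

Let m_i = s''(x_i). Step sizes h_i = 2, 2; slopes of the chords Δ_i = (y_(i+1) - y_i)/h_i = 5/2, -5/2.
  2·m_0 + 8·m_1 + 2·m_2 = 6(Δ_1 - Δ_0) = -30
Clamped end conditions give two more equations: 2h_0·m_0 + h_0·m_1 = 6(Δ_0 - s'(0)) = 15 and h_1·m_1 + 2h_1·m_2 = 6(s'(4) - Δ_1) = 27.
Solving: m_0 = 8, m_1 = -17/2, m_2 = 11.
On [2, 4], s(x) = 1 - 1/2·(x - 2) - 17/4·(x - 2)² + 13/8·(x - 2)³.
With (x - 2) = 1/2: s(5/2) = -7/64.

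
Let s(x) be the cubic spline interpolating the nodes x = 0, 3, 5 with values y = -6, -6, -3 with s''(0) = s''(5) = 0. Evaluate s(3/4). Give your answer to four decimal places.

-6.3164

Put σ_i = s'' at the i-th knot. Here h = (3, 2) and Δ = (0, 3/2), so the interior equations h_(i-1)·σ_(i-1) + 2(h_(i-1)+h_i)·σ_i + h_i·σ_(i+1) = 6(Δ_i − Δ_(i-1)) read
  3·σ_0 + 10·σ_1 + 2·σ_2 = 6(Δ_1 - Δ_0) = 9
Natural end conditions: σ_0 = σ_2 = 0.
Solving the tridiagonal system: σ_0 = 0, σ_1 = 9/10, σ_2 = 0.
On [0, 3], s(x) = -6 - 9/20·x + 0·x² + 1/20·x³.
With x = 3/4: s(3/4) = -1617/256.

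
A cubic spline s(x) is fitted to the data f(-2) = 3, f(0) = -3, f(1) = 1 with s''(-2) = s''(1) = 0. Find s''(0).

Write m_i for s''(x_i). With h_i = 2, 1 and divided differences Δ_i = -3, 4, the continuity of s' gives the tridiagonal system
  2·m_0 + 6·m_1 + 1·m_2 = 6(Δ_1 - Δ_0) = 42
Natural end conditions: m_0 = m_2 = 0.
Solving the tridiagonal system: m_0 = 0, m_1 = 7, m_2 = 0.

7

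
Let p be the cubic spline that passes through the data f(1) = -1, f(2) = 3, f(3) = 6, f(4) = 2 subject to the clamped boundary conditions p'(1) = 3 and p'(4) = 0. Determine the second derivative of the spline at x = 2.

Let M_i = p''(x_i). Step sizes h_i = 1, 1, 1; slopes of the chords Δ_i = (y_(i+1) - y_i)/h_i = 4, 3, -4.
  1·M_0 + 4·M_1 + 1·M_2 = 6(Δ_1 - Δ_0) = -6
  1·M_1 + 4·M_2 + 1·M_3 = 6(Δ_2 - Δ_1) = -42
Clamped end conditions give two more equations: 2h_0·M_0 + h_0·M_1 = 6(Δ_0 - p'(1)) = 6 and h_2·M_2 + 2h_2·M_3 = 6(p'(4) - Δ_2) = 24.
Forward elimination and back-substitution give M_0 = 2, M_1 = 2, M_2 = -16, M_3 = 20.

2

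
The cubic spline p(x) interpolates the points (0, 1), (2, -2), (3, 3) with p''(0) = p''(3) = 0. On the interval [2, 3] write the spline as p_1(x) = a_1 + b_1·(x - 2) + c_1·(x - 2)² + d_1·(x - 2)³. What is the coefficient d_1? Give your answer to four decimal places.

-1.0833

Let M_i = p''(x_i). Step sizes h_i = 2, 1; slopes of the chords Δ_i = (y_(i+1) - y_i)/h_i = -3/2, 5.
  2·M_0 + 6·M_1 + 1·M_2 = 6(Δ_1 - Δ_0) = 39
Natural end conditions: M_0 = M_2 = 0.
Forward elimination and back-substitution give M_0 = 0, M_1 = 13/2, M_2 = 0.
On [2, 3], with p_1(x) = a_1 + b_1·(x - 2) + c_1·(x - 2)² + d_1·(x - 2)³: c_1 = M_1/2 = 13/4, d_1 = (M_2 - M_1)/(6h_1) = -13/12, b_1 = Δ_1 - h_1(2M_1 + M_2)/6 = 17/6.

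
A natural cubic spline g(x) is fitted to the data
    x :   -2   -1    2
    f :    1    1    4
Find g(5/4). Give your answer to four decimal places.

Put m_i = g'' at the i-th knot. Here h = (1, 3) and Δ = (0, 1), so the interior equations h_(i-1)·m_(i-1) + 2(h_(i-1)+h_i)·m_i + h_i·m_(i+1) = 6(Δ_i − Δ_(i-1)) read
  1·m_0 + 8·m_1 + 3·m_2 = 6(Δ_1 - Δ_0) = 6
Natural end conditions: m_0 = m_2 = 0.
Solving: m_0 = 0, m_1 = 3/4, m_2 = 0.
On [-1, 2], g(x) = 1 + 1/4·(x + 1) + 3/8·(x + 1)² - 1/24·(x + 1)³.
With (x + 1) = 9/4: g(5/4) = 1529/512.

2.9863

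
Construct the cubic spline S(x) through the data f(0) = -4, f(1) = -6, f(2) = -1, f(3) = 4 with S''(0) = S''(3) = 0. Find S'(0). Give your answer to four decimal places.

Let σ_i = S''(x_i). Step sizes h_i = 1, 1, 1; slopes of the chords Δ_i = (y_(i+1) - y_i)/h_i = -2, 5, 5.
  1·σ_0 + 4·σ_1 + 1·σ_2 = 6(Δ_1 - Δ_0) = 42
  1·σ_1 + 4·σ_2 + 1·σ_3 = 6(Δ_2 - Δ_1) = 0
Natural end conditions: σ_0 = σ_3 = 0.
Hence σ_0 = 0, σ_1 = 56/5, σ_2 = -14/5, σ_3 = 0.
On [0, 1], S'(x) = b_0 + 2c_0·x + 3d_0·x² with b_0 = Δ_0 - h_0(2σ_0 + σ_1)/6 = -58/15, c_0 = σ_0/2 = 0, d_0 = (σ_1 - σ_0)/(6h_0) = 28/15. So S'(0) = -58/15.

-3.8667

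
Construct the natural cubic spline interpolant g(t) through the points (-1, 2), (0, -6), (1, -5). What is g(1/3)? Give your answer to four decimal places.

Put M_i = g'' at the i-th knot. Here h = (1, 1) and Δ = (-8, 1), so the interior equations h_(i-1)·M_(i-1) + 2(h_(i-1)+h_i)·M_i + h_i·M_(i+1) = 6(Δ_i − Δ_(i-1)) read
  1·M_0 + 4·M_1 + 1·M_2 = 6(Δ_1 - Δ_0) = 54
Natural end conditions: M_0 = M_2 = 0.
Forward elimination and back-substitution give M_0 = 0, M_1 = 27/2, M_2 = 0.
On [0, 1], g(t) = -6 - 7/2·t + 27/4·t² - 9/4·t³.
With t = 1/3: g(1/3) = -13/2.

-6.5000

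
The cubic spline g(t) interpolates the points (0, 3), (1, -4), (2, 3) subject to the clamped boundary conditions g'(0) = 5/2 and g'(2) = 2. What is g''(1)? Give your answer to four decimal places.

42.5000

Let M_i = g''(x_i). Step sizes h_i = 1, 1; slopes of the chords Δ_i = (y_(i+1) - y_i)/h_i = -7, 7.
  1·M_0 + 4·M_1 + 1·M_2 = 6(Δ_1 - Δ_0) = 84
Clamped end conditions give two more equations: 2h_0·M_0 + h_0·M_1 = 6(Δ_0 - g'(0)) = -57 and h_1·M_1 + 2h_1·M_2 = 6(g'(2) - Δ_1) = -30.
Hence M_0 = -199/4, M_1 = 85/2, M_2 = -145/4.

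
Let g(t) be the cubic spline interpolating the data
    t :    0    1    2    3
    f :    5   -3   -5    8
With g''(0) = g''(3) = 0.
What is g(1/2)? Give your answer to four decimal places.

0.7750

Put σ_i = g'' at the i-th knot. Here h = (1, 1, 1) and Δ = (-8, -2, 13), so the interior equations h_(i-1)·σ_(i-1) + 2(h_(i-1)+h_i)·σ_i + h_i·σ_(i+1) = 6(Δ_i − Δ_(i-1)) read
  1·σ_0 + 4·σ_1 + 1·σ_2 = 6(Δ_1 - Δ_0) = 36
  1·σ_1 + 4·σ_2 + 1·σ_3 = 6(Δ_2 - Δ_1) = 90
Natural end conditions: σ_0 = σ_3 = 0.
Forward elimination and back-substitution give σ_0 = 0, σ_1 = 18/5, σ_2 = 108/5, σ_3 = 0.
On [0, 1], g(t) = 5 - 43/5·t + 0·t² + 3/5·t³.
With t = 1/2: g(1/2) = 31/40.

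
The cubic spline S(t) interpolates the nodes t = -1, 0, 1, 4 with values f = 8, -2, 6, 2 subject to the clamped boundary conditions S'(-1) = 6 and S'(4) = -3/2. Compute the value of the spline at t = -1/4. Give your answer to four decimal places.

0.6463

Write M_i for S''(x_i). With h_i = 1, 1, 3 and divided differences Δ_i = -10, 8, -4/3, the continuity of S' gives the tridiagonal system
  1·M_0 + 4·M_1 + 1·M_2 = 6(Δ_1 - Δ_0) = 108
  1·M_1 + 8·M_2 + 3·M_3 = 6(Δ_2 - Δ_1) = -56
Clamped end conditions give two more equations: 2h_0·M_0 + h_0·M_1 = 6(Δ_0 - S'(-1)) = -96 and h_2·M_2 + 2h_2·M_3 = 6(S'(4) - Δ_2) = -1.
Forward elimination and back-substitution give M_0 = -2105/29, M_1 = 1426/29, M_2 = -467/29, M_3 = 686/87.
On [-1, 0], S(t) = 8 + 6·(t + 1) - 2105/58·(t + 1)² + 1177/58·(t + 1)³.
With (t + 1) = 3/4: S(-1/4) = 2399/3712.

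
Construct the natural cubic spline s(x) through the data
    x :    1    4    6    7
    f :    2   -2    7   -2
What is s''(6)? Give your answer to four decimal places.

Let σ_i = s''(x_i). Step sizes h_i = 3, 2, 1; slopes of the chords Δ_i = (y_(i+1) - y_i)/h_i = -4/3, 9/2, -9.
  3·σ_0 + 10·σ_1 + 2·σ_2 = 6(Δ_1 - Δ_0) = 35
  2·σ_1 + 6·σ_2 + 1·σ_3 = 6(Δ_2 - Δ_1) = -81
Natural end conditions: σ_0 = σ_3 = 0.
Solving the tridiagonal system: σ_0 = 0, σ_1 = 93/14, σ_2 = -110/7, σ_3 = 0.

-15.7143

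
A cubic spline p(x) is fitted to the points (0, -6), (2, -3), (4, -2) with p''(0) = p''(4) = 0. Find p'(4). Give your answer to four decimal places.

0.2500

Put M_i = p'' at the i-th knot. Here h = (2, 2) and Δ = (3/2, 1/2), so the interior equations h_(i-1)·M_(i-1) + 2(h_(i-1)+h_i)·M_i + h_i·M_(i+1) = 6(Δ_i − Δ_(i-1)) read
  2·M_0 + 8·M_1 + 2·M_2 = 6(Δ_1 - Δ_0) = -6
Natural end conditions: M_0 = M_2 = 0.
Solving the tridiagonal system: M_0 = 0, M_1 = -3/4, M_2 = 0.
On [2, 4], p'(x) = b_1 + 2c_1·(x - 2) + 3d_1·(x - 2)² with b_1 = Δ_1 - h_1(2M_1 + M_2)/6 = 1, c_1 = M_1/2 = -3/8, d_1 = (M_2 - M_1)/(6h_1) = 1/16. So p'(4) = 1/4.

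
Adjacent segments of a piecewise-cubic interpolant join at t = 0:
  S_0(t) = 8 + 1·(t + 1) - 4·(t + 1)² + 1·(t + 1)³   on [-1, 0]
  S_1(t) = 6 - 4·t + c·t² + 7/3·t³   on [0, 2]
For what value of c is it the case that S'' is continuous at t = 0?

S_0''(t) = -8 + 6·(t + 1), so S_0''(0) = -2. On the right, S_1''(0) = 2c, so c = -1.

-1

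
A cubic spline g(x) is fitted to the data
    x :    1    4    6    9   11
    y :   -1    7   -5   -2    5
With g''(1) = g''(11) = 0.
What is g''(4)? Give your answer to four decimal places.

-6.3011

With m_i denoting the second derivative at x_i, h_i = 3, 2, 3, 2, and Δ_i = (y_(i+1) − y_i)/h_i = 8/3, -6, 1, 7/2:
  3·m_0 + 10·m_1 + 2·m_2 = 6(Δ_1 - Δ_0) = -52
  2·m_1 + 10·m_2 + 3·m_3 = 6(Δ_2 - Δ_1) = 42
  3·m_2 + 10·m_3 + 2·m_4 = 6(Δ_3 - Δ_2) = 15
Natural end conditions: m_0 = m_4 = 0.
Solving: m_0 = 0, m_1 = -2741/435, m_2 = 479/87, m_3 = -22/145, m_4 = 0.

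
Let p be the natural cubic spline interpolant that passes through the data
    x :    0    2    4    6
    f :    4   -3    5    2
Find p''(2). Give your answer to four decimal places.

7.1000

Put m_i = p'' at the i-th knot. Here h = (2, 2, 2) and Δ = (-7/2, 4, -3/2), so the interior equations h_(i-1)·m_(i-1) + 2(h_(i-1)+h_i)·m_i + h_i·m_(i+1) = 6(Δ_i − Δ_(i-1)) read
  2·m_0 + 8·m_1 + 2·m_2 = 6(Δ_1 - Δ_0) = 45
  2·m_1 + 8·m_2 + 2·m_3 = 6(Δ_2 - Δ_1) = -33
Natural end conditions: m_0 = m_3 = 0.
Hence m_0 = 0, m_1 = 71/10, m_2 = -59/10, m_3 = 0.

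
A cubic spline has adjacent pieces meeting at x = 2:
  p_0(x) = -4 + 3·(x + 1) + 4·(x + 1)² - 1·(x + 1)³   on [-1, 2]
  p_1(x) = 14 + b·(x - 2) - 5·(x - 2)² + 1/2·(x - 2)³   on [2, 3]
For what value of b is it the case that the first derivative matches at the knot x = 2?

p_0'(x) = 3 + 8·(x + 1) - 3·(x + 1)², so p_0'(2) = 0. On the right, p_1'(2) = b, so b = 0.

0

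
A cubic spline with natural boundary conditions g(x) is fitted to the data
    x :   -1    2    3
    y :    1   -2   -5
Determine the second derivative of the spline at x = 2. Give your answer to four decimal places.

Write σ_i for g''(x_i). With h_i = 3, 1 and divided differences Δ_i = -1, -3, the continuity of g' gives the tridiagonal system
  3·σ_0 + 8·σ_1 + 1·σ_2 = 6(Δ_1 - Δ_0) = -12
Natural end conditions: σ_0 = σ_2 = 0.
Forward elimination and back-substitution give σ_0 = 0, σ_1 = -3/2, σ_2 = 0.

-1.5000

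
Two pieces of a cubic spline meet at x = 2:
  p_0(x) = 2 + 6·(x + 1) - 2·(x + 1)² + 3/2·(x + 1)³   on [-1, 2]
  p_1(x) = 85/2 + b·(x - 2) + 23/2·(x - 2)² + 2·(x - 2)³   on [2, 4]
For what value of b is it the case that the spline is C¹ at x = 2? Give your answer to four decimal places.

34.5000

p_0'(x) = 6 - 4·(x + 1) + 9/2·(x + 1)², so p_0'(2) = 69/2. On the right, p_1'(2) = b, so b = 69/2.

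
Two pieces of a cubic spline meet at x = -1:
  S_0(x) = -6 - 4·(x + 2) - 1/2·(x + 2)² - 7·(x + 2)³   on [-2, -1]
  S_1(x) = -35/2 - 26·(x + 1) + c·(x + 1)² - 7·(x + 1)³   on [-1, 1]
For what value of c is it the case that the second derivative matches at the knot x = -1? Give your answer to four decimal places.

S_0''(x) = -1 - 42·(x + 2), so S_0''(-1) = -43. On the right, S_1''(-1) = 2c, so c = -43/2.

-21.5000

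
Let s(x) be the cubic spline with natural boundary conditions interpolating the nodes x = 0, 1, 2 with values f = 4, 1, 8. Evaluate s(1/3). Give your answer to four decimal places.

2.2593

Put M_i = s'' at the i-th knot. Here h = (1, 1) and Δ = (-3, 7), so the interior equations h_(i-1)·M_(i-1) + 2(h_(i-1)+h_i)·M_i + h_i·M_(i+1) = 6(Δ_i − Δ_(i-1)) read
  1·M_0 + 4·M_1 + 1·M_2 = 6(Δ_1 - Δ_0) = 60
Natural end conditions: M_0 = M_2 = 0.
Forward elimination and back-substitution give M_0 = 0, M_1 = 15, M_2 = 0.
On [0, 1], s(x) = 4 - 11/2·x + 0·x² + 5/2·x³.
With x = 1/3: s(1/3) = 61/27.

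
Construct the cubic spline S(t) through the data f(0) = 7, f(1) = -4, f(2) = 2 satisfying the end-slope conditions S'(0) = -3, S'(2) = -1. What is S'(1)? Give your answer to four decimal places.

With M_i denoting the second derivative at x_i, h_i = 1, 1, and Δ_i = (y_(i+1) − y_i)/h_i = -11, 6:
  1·M_0 + 4·M_1 + 1·M_2 = 6(Δ_1 - Δ_0) = 102
Clamped end conditions give two more equations: 2h_0·M_0 + h_0·M_1 = 6(Δ_0 - S'(0)) = -48 and h_1·M_1 + 2h_1·M_2 = 6(S'(2) - Δ_1) = -42.
Forward elimination and back-substitution give M_0 = -97/2, M_1 = 49, M_2 = -91/2.
On [1, 2], S'(t) = b_1 + 2c_1·(t - 1) + 3d_1·(t - 1)² with b_1 = Δ_1 - h_1(2M_1 + M_2)/6 = -11/4, c_1 = M_1/2 = 49/2, d_1 = (M_2 - M_1)/(6h_1) = -63/4. So S'(1) = -11/4.

-2.7500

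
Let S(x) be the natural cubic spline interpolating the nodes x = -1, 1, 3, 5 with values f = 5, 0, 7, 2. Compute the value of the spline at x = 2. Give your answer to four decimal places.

With M_i denoting the second derivative at x_i, h_i = 2, 2, 2, and Δ_i = (y_(i+1) − y_i)/h_i = -5/2, 7/2, -5/2:
  2·M_0 + 8·M_1 + 2·M_2 = 6(Δ_1 - Δ_0) = 36
  2·M_1 + 8·M_2 + 2·M_3 = 6(Δ_2 - Δ_1) = -36
Natural end conditions: M_0 = M_3 = 0.
Solving the tridiagonal system: M_0 = 0, M_1 = 6, M_2 = -6, M_3 = 0.
On [1, 3], S(x) = 0 + 3/2·(x - 1) + 3·(x - 1)² - 1·(x - 1)³.
With (x - 1) = 1: S(2) = 7/2.

3.5000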